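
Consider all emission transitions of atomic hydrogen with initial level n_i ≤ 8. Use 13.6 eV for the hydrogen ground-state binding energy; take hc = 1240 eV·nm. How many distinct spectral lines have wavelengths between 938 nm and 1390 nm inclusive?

4

Enumerate all n_i → n_f pairs with 1 ≤ n_f < n_i ≤ 8 and compute λ = 1240 / [13.6·1·(1/n_f² − 1/n_i²)].
Lines falling in [938, 1390] nm: 8→3 (954.9 nm), 7→3 (1005 nm), 6→3 (1094 nm), 5→3 (1282 nm).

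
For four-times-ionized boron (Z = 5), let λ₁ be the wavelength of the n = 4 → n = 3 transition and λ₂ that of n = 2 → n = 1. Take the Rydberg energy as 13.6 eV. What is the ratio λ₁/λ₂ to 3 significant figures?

λ ∝ 1/ΔE ∝ 1/(1/n_f² − 1/n_i²), and the Z² and hc factors cancel in the ratio.
λ₁/λ₂ = (1/1² − 1/2²)/(1/3² − 1/4²) = 0.7500/0.04861 = 15.4.

15.4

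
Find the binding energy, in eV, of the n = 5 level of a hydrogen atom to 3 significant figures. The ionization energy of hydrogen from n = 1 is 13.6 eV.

0.544 eV

E_5 = −13.60/25 = −0.544 eV, so ionization (to E = 0) requires 0.544 eV.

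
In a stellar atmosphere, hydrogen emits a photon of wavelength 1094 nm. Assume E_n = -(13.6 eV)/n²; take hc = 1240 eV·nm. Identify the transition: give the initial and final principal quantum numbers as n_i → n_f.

The photon energy is ΔE = hc/λ = 1240 / 1094 = 1.133 eV.
With Z = 1, ΔE = 13.60 × (1/n_f² − 1/n_i²), so 1/n_f² − 1/n_i² = 0.08334.
Trying n_f = 3 gives 1/n_i² = 0.02777, i.e. n_i ≈ 6; this pair matches.

n_i = 6, n_f = 3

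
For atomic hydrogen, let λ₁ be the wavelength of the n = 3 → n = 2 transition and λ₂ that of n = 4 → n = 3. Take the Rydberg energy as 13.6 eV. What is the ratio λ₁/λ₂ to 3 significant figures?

λ ∝ 1/ΔE ∝ 1/(1/n_f² − 1/n_i²), and the Z² and hc factors cancel in the ratio.
λ₁/λ₂ = (1/3² − 1/4²)/(1/2² − 1/3²) = 0.04861/0.1389 = 0.350.

0.350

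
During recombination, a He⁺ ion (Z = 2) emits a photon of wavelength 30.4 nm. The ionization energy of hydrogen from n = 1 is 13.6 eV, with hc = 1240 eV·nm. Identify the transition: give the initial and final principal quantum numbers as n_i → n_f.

The photon energy is ΔE = hc/λ = 1240 / 30.4 = 40.79 eV.
With Z = 2, ΔE = 54.40 × (1/n_f² − 1/n_i²), so 1/n_f² − 1/n_i² = 0.7498.
Trying n_f = 1 gives 1/n_i² = 0.2502, i.e. n_i ≈ 2; this pair matches.

n_i = 2, n_f = 1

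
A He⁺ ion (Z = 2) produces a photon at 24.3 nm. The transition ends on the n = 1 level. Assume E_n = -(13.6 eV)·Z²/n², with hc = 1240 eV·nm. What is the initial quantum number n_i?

n_i = 4

The photon energy is ΔE = hc/λ = 1240 / 24.3 = 51.03 eV.
With Z = 2, ΔE = 54.40 × (1/n_f² − 1/n_i²), so 1/n_f² − 1/n_i² = 0.9380.
With n_f = 1: 1/n_i² = 1/1 − 0.9380 = 0.06197, so n_i ≈ 4.02.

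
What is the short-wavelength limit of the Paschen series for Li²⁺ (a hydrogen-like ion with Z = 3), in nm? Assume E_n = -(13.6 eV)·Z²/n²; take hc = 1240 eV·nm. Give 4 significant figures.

91.18 nm

The Paschen series has lower level n_f = 3; the series limit corresponds to n_i → ∞.
ΔE_max = 13.6 × 9 / 3² = 13.60 eV.
λ_min = 1240 / 13.60 = 91.18 nm.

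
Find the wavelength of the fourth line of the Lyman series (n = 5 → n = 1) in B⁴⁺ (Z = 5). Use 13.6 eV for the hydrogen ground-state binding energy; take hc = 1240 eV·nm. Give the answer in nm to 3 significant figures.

The Lyman series terminates on n_f = 1; the fourth line has n_i = 1+4 = 5.
ΔE = 340.0 × (1/1² − 1/5²) = 326.4 eV.
λ = 1240 / 326.4 = 3.80 nm.

3.80 nm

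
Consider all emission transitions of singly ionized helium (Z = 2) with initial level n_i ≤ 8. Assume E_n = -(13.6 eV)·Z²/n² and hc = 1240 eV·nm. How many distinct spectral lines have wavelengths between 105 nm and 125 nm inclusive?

Enumerate all n_i → n_f pairs with 1 ≤ n_f < n_i ≤ 8 and compute λ = 1240 / [13.6·4·(1/n_f² − 1/n_i²)].
Lines falling in [105, 125] nm: 5→2 (108.5 nm), 4→2 (121.6 nm).

2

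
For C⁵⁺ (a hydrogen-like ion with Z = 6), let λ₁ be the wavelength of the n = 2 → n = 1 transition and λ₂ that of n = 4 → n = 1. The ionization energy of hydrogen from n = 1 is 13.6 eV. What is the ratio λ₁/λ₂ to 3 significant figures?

1.25

λ ∝ 1/ΔE ∝ 1/(1/n_f² − 1/n_i²), and the Z² and hc factors cancel in the ratio.
λ₁/λ₂ = (1/1² − 1/4²)/(1/1² − 1/2²) = 0.9375/0.7500 = 1.25.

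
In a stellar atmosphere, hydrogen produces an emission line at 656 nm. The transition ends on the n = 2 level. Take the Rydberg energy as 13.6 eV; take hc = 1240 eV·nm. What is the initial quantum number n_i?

n_i = 3

The photon energy is ΔE = hc/λ = 1240 / 656 = 1.890 eV.
With Z = 1, ΔE = 13.60 × (1/n_f² − 1/n_i²), so 1/n_f² − 1/n_i² = 0.1390.
With n_f = 2: 1/n_i² = 1/4 − 0.1390 = 0.1110, so n_i ≈ 3.00.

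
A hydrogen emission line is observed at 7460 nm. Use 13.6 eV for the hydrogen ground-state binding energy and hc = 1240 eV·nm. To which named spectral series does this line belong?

ΔE = 1240/7460 = 0.1662 eV.
This matches 13.6 × (1/5² − 1/6²), so n_f = 5: the Pfund series.

Pfund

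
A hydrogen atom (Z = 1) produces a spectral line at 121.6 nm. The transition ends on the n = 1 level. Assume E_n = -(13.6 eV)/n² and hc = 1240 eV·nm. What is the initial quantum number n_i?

The photon energy is ΔE = hc/λ = 1240 / 121.6 = 10.20 eV.
With Z = 1, ΔE = 13.60 × (1/n_f² − 1/n_i²), so 1/n_f² − 1/n_i² = 0.7498.
With n_f = 1: 1/n_i² = 1/1 − 0.7498 = 0.2502, so n_i ≈ 2.00.

n_i = 2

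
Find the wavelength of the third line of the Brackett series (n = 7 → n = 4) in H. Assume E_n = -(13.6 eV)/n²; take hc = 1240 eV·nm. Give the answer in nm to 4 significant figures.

2166 nm

The Brackett series terminates on n_f = 4; the third line has n_i = 4+3 = 7.
ΔE = 13.60 × (1/4² − 1/7²) = 0.5724 eV.
λ = 1240 / 0.5724 = 2166 nm.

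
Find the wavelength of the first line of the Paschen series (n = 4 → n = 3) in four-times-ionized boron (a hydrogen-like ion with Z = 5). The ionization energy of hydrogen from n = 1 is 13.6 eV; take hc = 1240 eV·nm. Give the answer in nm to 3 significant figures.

The Paschen series terminates on n_f = 3; the first line has n_i = 3+1 = 4.
ΔE = 340.0 × (1/3² − 1/4²) = 16.53 eV.
λ = 1240 / 16.53 = 75.0 nm.

75.0 nm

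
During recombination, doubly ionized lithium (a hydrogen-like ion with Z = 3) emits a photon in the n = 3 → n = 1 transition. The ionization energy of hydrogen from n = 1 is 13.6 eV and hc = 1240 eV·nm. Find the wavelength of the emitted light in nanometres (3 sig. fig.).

11.4 nm

For Z = 3 the level energies scale as Z², so the effective Rydberg energy is 13.6 × 9 = 122.4 eV.
ΔE = 122.4 × (1/1² − 1/3²) = 122.4 × 0.8889 = 108.8 eV.
λ = hc/ΔE = 1240 / 108.8 = 11.4 nm.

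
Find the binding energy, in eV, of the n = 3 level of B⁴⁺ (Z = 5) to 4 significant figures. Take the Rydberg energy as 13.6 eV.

37.78 eV

E_n = −13.6 Z²/n² = −340.0/n² eV for Z = 5.
E_3 = −340.0/9 = −37.78 eV, so ionization (to E = 0) requires 37.78 eV.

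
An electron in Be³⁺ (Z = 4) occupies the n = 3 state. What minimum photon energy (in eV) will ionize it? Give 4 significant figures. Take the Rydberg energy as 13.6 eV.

24.18 eV

E_n = −13.6 Z²/n² = −217.6/n² eV for Z = 4.
E_3 = −217.6/9 = −24.18 eV, so ionization (to E = 0) requires 24.18 eV.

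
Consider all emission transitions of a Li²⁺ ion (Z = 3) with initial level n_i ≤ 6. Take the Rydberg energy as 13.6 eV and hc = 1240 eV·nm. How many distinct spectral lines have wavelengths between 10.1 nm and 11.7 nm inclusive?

4

Enumerate all n_i → n_f pairs with 1 ≤ n_f < n_i ≤ 6 and compute λ = 1240 / [13.6·9·(1/n_f² − 1/n_i²)].
Lines falling in [10.1, 11.7] nm: 6→1 (10.42 nm), 5→1 (10.55 nm), 4→1 (10.81 nm), 3→1 (11.40 nm).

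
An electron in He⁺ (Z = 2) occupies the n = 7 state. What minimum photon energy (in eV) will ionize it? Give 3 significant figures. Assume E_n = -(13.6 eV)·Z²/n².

1.11 eV

E_n = −13.6 Z²/n² = −54.40/n² eV for Z = 2.
E_7 = −54.40/49 = −1.11 eV, so ionization (to E = 0) requires 1.11 eV.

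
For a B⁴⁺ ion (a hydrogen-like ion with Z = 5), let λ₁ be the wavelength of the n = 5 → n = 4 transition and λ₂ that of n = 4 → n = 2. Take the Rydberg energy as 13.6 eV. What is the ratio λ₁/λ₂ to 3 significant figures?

8.33

λ ∝ 1/ΔE ∝ 1/(1/n_f² − 1/n_i²), and the Z² and hc factors cancel in the ratio.
λ₁/λ₂ = (1/2² − 1/4²)/(1/4² − 1/5²) = 0.1875/0.02250 = 8.33.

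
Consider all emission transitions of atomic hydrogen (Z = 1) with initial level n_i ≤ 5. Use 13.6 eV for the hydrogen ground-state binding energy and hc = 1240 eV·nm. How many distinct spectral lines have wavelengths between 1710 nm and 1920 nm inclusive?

1

Enumerate all n_i → n_f pairs with 1 ≤ n_f < n_i ≤ 5 and compute λ = 1240 / [13.6·1·(1/n_f² − 1/n_i²)].
Lines falling in [1710, 1920] nm: 4→3 (1876 nm).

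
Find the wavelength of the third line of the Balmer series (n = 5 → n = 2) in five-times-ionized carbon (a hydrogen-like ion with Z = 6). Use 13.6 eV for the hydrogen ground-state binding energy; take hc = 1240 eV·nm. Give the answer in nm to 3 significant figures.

12.1 nm

The Balmer series terminates on n_f = 2; the third line has n_i = 2+3 = 5.
ΔE = 489.6 × (1/2² − 1/5²) = 102.8 eV.
λ = 1240 / 102.8 = 12.1 nm.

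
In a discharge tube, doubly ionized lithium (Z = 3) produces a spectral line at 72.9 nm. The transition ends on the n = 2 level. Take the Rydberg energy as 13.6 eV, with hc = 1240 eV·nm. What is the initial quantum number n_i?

The photon energy is ΔE = hc/λ = 1240 / 72.9 = 17.01 eV.
With Z = 3, ΔE = 122.4 × (1/n_f² − 1/n_i²), so 1/n_f² − 1/n_i² = 0.1390.
With n_f = 2: 1/n_i² = 1/4 − 0.1390 = 0.1110, so n_i ≈ 3.00.

n_i = 3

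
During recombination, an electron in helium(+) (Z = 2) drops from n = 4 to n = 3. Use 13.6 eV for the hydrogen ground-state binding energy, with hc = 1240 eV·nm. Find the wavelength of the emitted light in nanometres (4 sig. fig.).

468.9 nm

For Z = 2 the level energies scale as Z², so the effective Rydberg energy is 13.6 × 4 = 54.40 eV.
ΔE = 54.40 × (1/3² − 1/4²) = 54.40 × 0.04861 = 2.644 eV.
λ = hc/ΔE = 1240 / 2.644 = 468.9 nm.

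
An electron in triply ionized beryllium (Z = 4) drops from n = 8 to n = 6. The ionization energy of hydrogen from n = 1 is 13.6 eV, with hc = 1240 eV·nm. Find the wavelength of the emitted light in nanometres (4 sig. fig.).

468.9 nm

For Z = 4 the level energies scale as Z², so the effective Rydberg energy is 13.6 × 16 = 217.6 eV.
ΔE = 217.6 × (1/6² − 1/8²) = 217.6 × 0.01215 = 2.644 eV.
λ = hc/ΔE = 1240 / 2.644 = 468.9 nm.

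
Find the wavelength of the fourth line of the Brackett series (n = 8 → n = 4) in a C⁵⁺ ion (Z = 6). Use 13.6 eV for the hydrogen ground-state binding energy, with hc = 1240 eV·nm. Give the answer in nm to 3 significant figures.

The Brackett series terminates on n_f = 4; the fourth line has n_i = 4+4 = 8.
ΔE = 489.6 × (1/4² − 1/8²) = 22.95 eV.
λ = 1240 / 22.95 = 54.0 nm.

54.0 nm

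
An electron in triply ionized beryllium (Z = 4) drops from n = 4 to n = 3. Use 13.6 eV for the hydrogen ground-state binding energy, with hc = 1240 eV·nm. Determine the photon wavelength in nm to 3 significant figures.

117 nm

For Z = 4 the level energies scale as Z², so the effective Rydberg energy is 13.6 × 16 = 217.6 eV.
ΔE = 217.6 × (1/3² − 1/4²) = 217.6 × 0.04861 = 10.58 eV.
λ = hc/ΔE = 1240 / 10.58 = 117 nm.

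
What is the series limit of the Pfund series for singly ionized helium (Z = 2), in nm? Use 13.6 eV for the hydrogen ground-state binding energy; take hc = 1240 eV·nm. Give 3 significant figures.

The Pfund series has lower level n_f = 5; the series limit corresponds to n_i → ∞.
ΔE_max = 13.6 × 4 / 5² = 2.176 eV.
λ_min = 1240 / 2.176 = 570 nm.

570 nm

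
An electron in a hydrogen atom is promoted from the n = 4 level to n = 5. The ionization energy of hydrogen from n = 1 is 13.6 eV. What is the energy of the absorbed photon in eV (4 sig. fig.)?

E_5 = −13.60/25 = −0.5440 eV and E_4 = −13.60/16 = −0.8500 eV.
The photon energy is |E_5 − E_4| = 0.3060 eV.

0.3060 eV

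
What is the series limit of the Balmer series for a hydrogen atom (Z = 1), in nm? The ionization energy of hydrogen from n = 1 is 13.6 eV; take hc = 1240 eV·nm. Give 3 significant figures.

The Balmer series has lower level n_f = 2; the series limit corresponds to n_i → ∞.
ΔE_max = 13.6 × 1 / 2² = 3.400 eV.
λ_min = 1240 / 3.400 = 365 nm.

365 nm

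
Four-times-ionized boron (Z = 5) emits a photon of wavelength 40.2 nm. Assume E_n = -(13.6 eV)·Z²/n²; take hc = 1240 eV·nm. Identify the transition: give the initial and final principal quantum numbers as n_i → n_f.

The photon energy is ΔE = hc/λ = 1240 / 40.2 = 30.85 eV.
With Z = 5, ΔE = 340.0 × (1/n_f² − 1/n_i²), so 1/n_f² − 1/n_i² = 0.09072.
Trying n_f = 3 gives 1/n_i² = 0.02039, i.e. n_i ≈ 7; this pair matches.

n_i = 7, n_f = 3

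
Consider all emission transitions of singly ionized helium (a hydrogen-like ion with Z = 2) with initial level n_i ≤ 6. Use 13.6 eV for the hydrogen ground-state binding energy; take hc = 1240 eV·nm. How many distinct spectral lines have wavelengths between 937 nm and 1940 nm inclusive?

2

Enumerate all n_i → n_f pairs with 1 ≤ n_f < n_i ≤ 6 and compute λ = 1240 / [13.6·4·(1/n_f² − 1/n_i²)].
Lines falling in [937, 1940] nm: 5→4 (1013 nm), 6→5 (1865 nm).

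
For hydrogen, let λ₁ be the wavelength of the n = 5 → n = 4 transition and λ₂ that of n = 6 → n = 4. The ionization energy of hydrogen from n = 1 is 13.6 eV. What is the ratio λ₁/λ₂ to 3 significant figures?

1.54

λ ∝ 1/ΔE ∝ 1/(1/n_f² − 1/n_i²), and the Z² and hc factors cancel in the ratio.
λ₁/λ₂ = (1/4² − 1/6²)/(1/4² − 1/5²) = 0.03472/0.02250 = 1.54.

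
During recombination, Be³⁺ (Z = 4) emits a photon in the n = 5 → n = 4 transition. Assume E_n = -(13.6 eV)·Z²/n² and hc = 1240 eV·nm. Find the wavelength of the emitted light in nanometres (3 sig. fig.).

For Z = 4 the level energies scale as Z², so the effective Rydberg energy is 13.6 × 16 = 217.6 eV.
ΔE = 217.6 × (1/4² − 1/5²) = 217.6 × 0.02250 = 4.896 eV.
λ = hc/ΔE = 1240 / 4.896 = 253 nm.

253 nm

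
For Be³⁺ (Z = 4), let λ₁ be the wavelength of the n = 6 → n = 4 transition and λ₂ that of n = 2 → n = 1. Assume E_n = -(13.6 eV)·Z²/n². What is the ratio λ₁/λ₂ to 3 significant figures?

21.6

λ ∝ 1/ΔE ∝ 1/(1/n_f² − 1/n_i²), and the Z² and hc factors cancel in the ratio.
λ₁/λ₂ = (1/1² − 1/2²)/(1/4² − 1/6²) = 0.7500/0.03472 = 21.6.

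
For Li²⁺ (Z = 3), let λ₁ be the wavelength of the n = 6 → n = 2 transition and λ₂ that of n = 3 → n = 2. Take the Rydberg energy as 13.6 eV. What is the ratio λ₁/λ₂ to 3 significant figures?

λ ∝ 1/ΔE ∝ 1/(1/n_f² − 1/n_i²), and the Z² and hc factors cancel in the ratio.
λ₁/λ₂ = (1/2² − 1/3²)/(1/2² − 1/6²) = 0.1389/0.2222 = 0.625.

0.625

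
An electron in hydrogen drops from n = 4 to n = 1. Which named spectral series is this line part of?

The series is set by the lower level: n_f = 1 is the Lyman series.

Lyman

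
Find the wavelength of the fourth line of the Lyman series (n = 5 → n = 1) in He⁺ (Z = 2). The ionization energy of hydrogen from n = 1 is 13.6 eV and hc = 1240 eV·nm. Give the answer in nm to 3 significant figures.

23.7 nm

The Lyman series terminates on n_f = 1; the fourth line has n_i = 1+4 = 5.
ΔE = 54.40 × (1/1² − 1/5²) = 52.22 eV.
λ = 1240 / 52.22 = 23.7 nm.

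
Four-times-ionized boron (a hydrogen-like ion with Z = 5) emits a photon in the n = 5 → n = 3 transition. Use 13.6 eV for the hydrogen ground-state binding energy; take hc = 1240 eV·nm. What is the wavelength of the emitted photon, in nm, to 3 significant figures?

51.3 nm

For Z = 5 the level energies scale as Z², so the effective Rydberg energy is 13.6 × 25 = 340.0 eV.
ΔE = 340.0 × (1/3² − 1/5²) = 340.0 × 0.07111 = 24.18 eV.
λ = hc/ΔE = 1240 / 24.18 = 51.3 nm.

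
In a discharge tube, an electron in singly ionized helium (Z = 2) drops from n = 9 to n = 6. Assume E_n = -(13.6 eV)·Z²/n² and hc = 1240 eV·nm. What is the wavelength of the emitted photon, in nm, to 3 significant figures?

1480 nm

For Z = 2 the level energies scale as Z², so the effective Rydberg energy is 13.6 × 4 = 54.40 eV.
ΔE = 54.40 × (1/6² − 1/9²) = 54.40 × 0.01543 = 0.8395 eV.
λ = hc/ΔE = 1240 / 0.8395 = 1480 nm.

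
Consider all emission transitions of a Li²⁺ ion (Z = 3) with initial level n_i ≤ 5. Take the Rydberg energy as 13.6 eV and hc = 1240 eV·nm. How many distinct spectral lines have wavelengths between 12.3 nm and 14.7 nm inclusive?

1

Enumerate all n_i → n_f pairs with 1 ≤ n_f < n_i ≤ 5 and compute λ = 1240 / [13.6·9·(1/n_f² − 1/n_i²)].
Lines falling in [12.3, 14.7] nm: 2→1 (13.51 nm).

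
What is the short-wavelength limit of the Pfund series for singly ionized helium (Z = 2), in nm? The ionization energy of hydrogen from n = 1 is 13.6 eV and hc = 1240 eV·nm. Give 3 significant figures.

570 nm

The Pfund series has lower level n_f = 5; the series limit corresponds to n_i → ∞.
ΔE_max = 13.6 × 4 / 5² = 2.176 eV.
λ_min = 1240 / 2.176 = 570 nm.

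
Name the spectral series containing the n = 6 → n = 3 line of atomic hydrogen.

The series is set by the lower level: n_f = 3 is the Paschen series.

Paschen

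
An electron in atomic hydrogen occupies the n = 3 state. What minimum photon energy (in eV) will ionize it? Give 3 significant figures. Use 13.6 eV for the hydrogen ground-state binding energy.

E_3 = −13.60/9 = −1.51 eV, so ionization (to E = 0) requires 1.51 eV.

1.51 eV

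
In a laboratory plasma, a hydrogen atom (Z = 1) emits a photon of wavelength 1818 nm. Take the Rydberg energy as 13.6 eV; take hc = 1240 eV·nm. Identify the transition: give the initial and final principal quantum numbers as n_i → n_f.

n_i = 9, n_f = 4

The photon energy is ΔE = hc/λ = 1240 / 1818 = 0.6821 eV.
With Z = 1, ΔE = 13.60 × (1/n_f² − 1/n_i²), so 1/n_f² − 1/n_i² = 0.05015.
Trying n_f = 4 gives 1/n_i² = 0.01235, i.e. n_i ≈ 9; this pair matches.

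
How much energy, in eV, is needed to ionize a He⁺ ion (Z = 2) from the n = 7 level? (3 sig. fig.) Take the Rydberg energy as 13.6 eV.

E_n = −13.6 Z²/n² = −54.40/n² eV for Z = 2.
E_7 = −54.40/49 = −1.11 eV, so ionization (to E = 0) requires 1.11 eV.

1.11 eV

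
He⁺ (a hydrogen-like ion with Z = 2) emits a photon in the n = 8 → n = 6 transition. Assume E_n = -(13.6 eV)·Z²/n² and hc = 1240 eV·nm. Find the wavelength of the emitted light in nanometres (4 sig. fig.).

1876 nm

For Z = 2 the level energies scale as Z², so the effective Rydberg energy is 13.6 × 4 = 54.40 eV.
ΔE = 54.40 × (1/6² − 1/8²) = 54.40 × 0.01215 = 0.6611 eV.
λ = hc/ΔE = 1240 / 0.6611 = 1876 nm.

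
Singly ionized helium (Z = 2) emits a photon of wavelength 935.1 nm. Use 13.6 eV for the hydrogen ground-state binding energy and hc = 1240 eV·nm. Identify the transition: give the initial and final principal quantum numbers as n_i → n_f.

The photon energy is ΔE = hc/λ = 1240 / 935.1 = 1.326 eV.
With Z = 2, ΔE = 54.40 × (1/n_f² − 1/n_i²), so 1/n_f² − 1/n_i² = 0.02438.
Trying n_f = 5 gives 1/n_i² = 0.01562, i.e. n_i ≈ 8; this pair matches.

n_i = 8, n_f = 5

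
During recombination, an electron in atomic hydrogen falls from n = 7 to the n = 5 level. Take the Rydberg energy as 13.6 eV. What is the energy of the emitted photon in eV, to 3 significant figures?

E_7 = −13.60/49 = −0.2776 eV and E_5 = −13.60/25 = −0.5440 eV.
The photon energy is |E_7 − E_5| = 0.266 eV.

0.266 eV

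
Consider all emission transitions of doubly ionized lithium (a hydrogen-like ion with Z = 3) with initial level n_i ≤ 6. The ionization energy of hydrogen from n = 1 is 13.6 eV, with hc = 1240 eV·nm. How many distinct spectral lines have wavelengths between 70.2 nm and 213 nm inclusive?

4

Enumerate all n_i → n_f pairs with 1 ≤ n_f < n_i ≤ 6 and compute λ = 1240 / [13.6·9·(1/n_f² − 1/n_i²)].
Lines falling in [70.2, 213] nm: 3→2 (72.94 nm), 6→3 (121.6 nm), 5→3 (142.5 nm), 4→3 (208.4 nm).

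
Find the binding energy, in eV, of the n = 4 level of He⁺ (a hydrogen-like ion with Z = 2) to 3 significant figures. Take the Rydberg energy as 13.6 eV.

E_n = −13.6 Z²/n² = −54.40/n² eV for Z = 2.
E_4 = −54.40/16 = −3.40 eV, so ionization (to E = 0) requires 3.40 eV.

3.40 eV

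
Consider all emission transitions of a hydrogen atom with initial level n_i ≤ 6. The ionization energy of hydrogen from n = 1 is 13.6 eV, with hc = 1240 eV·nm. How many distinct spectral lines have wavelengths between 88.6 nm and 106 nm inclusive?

Enumerate all n_i → n_f pairs with 1 ≤ n_f < n_i ≤ 6 and compute λ = 1240 / [13.6·1·(1/n_f² − 1/n_i²)].
Lines falling in [88.6, 106] nm: 6→1 (93.78 nm), 5→1 (94.98 nm), 4→1 (97.25 nm), 3→1 (102.6 nm).

4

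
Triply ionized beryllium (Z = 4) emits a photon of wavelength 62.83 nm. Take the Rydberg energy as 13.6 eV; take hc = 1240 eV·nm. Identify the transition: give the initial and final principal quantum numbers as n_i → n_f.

The photon energy is ΔE = hc/λ = 1240 / 62.83 = 19.74 eV.
With Z = 4, ΔE = 217.6 × (1/n_f² − 1/n_i²), so 1/n_f² − 1/n_i² = 0.09070.
Trying n_f = 3 gives 1/n_i² = 0.02041, i.e. n_i ≈ 7; this pair matches.

n_i = 7, n_f = 3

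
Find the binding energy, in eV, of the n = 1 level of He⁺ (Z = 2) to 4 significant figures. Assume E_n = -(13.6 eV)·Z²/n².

54.40 eV

E_n = −13.6 Z²/n² = −54.40/n² eV for Z = 2.
E_1 = −54.40/1 = −54.40 eV, so ionization (to E = 0) requires 54.40 eV.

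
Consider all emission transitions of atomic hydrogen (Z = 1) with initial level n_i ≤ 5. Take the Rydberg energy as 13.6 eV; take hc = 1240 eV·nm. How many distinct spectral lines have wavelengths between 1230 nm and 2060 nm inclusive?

Enumerate all n_i → n_f pairs with 1 ≤ n_f < n_i ≤ 5 and compute λ = 1240 / [13.6·1·(1/n_f² − 1/n_i²)].
Lines falling in [1230, 2060] nm: 5→3 (1282 nm), 4→3 (1876 nm).

2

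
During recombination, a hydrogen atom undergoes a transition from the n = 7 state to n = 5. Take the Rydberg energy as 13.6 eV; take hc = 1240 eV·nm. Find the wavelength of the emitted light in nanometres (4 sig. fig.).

ΔE = 13.60 × (1/5² − 1/7²) = 13.60 × 0.01959 = 0.2664 eV.
λ = hc/ΔE = 1240 / 0.2664 = 4654 nm.

4654 nm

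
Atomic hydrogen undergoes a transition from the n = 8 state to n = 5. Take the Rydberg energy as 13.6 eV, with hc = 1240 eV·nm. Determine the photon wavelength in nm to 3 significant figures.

3740 nm

ΔE = 13.60 × (1/5² − 1/8²) = 13.60 × 0.02438 = 0.3315 eV.
λ = hc/ΔE = 1240 / 0.3315 = 3740 nm.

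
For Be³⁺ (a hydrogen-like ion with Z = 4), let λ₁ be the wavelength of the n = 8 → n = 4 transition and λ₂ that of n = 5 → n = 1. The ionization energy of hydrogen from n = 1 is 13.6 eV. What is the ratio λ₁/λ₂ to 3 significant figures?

20.5

λ ∝ 1/ΔE ∝ 1/(1/n_f² − 1/n_i²), and the Z² and hc factors cancel in the ratio.
λ₁/λ₂ = (1/1² − 1/5²)/(1/4² − 1/8²) = 0.9600/0.04688 = 20.5.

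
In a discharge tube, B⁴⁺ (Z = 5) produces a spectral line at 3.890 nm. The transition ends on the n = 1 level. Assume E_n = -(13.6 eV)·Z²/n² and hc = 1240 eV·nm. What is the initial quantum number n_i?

The photon energy is ΔE = hc/λ = 1240 / 3.890 = 318.8 eV.
With Z = 5, ΔE = 340.0 × (1/n_f² − 1/n_i²), so 1/n_f² − 1/n_i² = 0.9375.
With n_f = 1: 1/n_i² = 1/1 − 0.9375 = 0.06245, so n_i ≈ 4.00.

n_i = 4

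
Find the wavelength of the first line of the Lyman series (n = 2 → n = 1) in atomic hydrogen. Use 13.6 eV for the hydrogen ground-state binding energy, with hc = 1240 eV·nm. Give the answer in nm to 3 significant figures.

The Lyman series terminates on n_f = 1; the first line has n_i = 1+1 = 2.
ΔE = 13.60 × (1/1² − 1/2²) = 10.20 eV.
λ = 1240 / 10.20 = 122 nm.

122 nm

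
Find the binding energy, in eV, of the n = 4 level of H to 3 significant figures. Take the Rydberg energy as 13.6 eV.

0.850 eV

E_4 = −13.60/16 = −0.850 eV, so ionization (to E = 0) requires 0.850 eV.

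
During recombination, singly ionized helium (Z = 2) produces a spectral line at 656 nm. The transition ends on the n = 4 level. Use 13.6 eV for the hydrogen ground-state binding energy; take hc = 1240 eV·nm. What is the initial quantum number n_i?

n_i = 6

The photon energy is ΔE = hc/λ = 1240 / 656 = 1.890 eV.
With Z = 2, ΔE = 54.40 × (1/n_f² − 1/n_i²), so 1/n_f² − 1/n_i² = 0.03475.
With n_f = 4: 1/n_i² = 1/16 − 0.03475 = 0.02775, so n_i ≈ 6.00.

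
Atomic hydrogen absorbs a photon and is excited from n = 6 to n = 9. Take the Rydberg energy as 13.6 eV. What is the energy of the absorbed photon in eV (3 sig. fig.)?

0.210 eV

E_9 = −13.60/81 = −0.1679 eV and E_6 = −13.60/36 = −0.3778 eV.
The photon energy is |E_9 − E_6| = 0.210 eV.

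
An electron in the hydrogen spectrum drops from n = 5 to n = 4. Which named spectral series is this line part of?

The series is set by the lower level: n_f = 4 is the Brackett series.

Brackett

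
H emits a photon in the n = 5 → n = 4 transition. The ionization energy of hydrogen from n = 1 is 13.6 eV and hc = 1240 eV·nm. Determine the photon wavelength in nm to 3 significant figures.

ΔE = 13.60 × (1/4² − 1/5²) = 13.60 × 0.02250 = 0.3060 eV.
λ = hc/ΔE = 1240 / 0.3060 = 4050 nm.
This line belongs to the Brackett series.

4050 nm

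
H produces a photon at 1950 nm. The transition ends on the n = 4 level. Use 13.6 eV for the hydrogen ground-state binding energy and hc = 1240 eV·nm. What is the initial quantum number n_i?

n_i = 8

The photon energy is ΔE = hc/λ = 1240 / 1950 = 0.6359 eV.
With Z = 1, ΔE = 13.60 × (1/n_f² − 1/n_i²), so 1/n_f² − 1/n_i² = 0.04676.
With n_f = 4: 1/n_i² = 1/16 − 0.04676 = 0.01574, so n_i ≈ 7.97.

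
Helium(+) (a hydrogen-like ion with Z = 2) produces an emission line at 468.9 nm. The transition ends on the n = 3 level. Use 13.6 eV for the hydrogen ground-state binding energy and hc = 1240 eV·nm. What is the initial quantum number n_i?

n_i = 4

The photon energy is ΔE = hc/λ = 1240 / 468.9 = 2.644 eV.
With Z = 2, ΔE = 54.40 × (1/n_f² − 1/n_i²), so 1/n_f² − 1/n_i² = 0.04861.
With n_f = 3: 1/n_i² = 1/9 − 0.04861 = 0.06250, so n_i ≈ 4.00.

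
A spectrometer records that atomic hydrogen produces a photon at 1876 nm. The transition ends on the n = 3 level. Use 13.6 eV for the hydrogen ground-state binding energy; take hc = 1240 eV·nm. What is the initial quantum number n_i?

n_i = 4

The photon energy is ΔE = hc/λ = 1240 / 1876 = 0.6610 eV.
With Z = 1, ΔE = 13.60 × (1/n_f² − 1/n_i²), so 1/n_f² − 1/n_i² = 0.04860.
With n_f = 3: 1/n_i² = 1/9 − 0.04860 = 0.06251, so n_i ≈ 4.00.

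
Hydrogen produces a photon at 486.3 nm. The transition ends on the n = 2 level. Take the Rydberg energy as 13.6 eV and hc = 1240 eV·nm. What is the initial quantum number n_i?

n_i = 4

The photon energy is ΔE = hc/λ = 1240 / 486.3 = 2.550 eV.
With Z = 1, ΔE = 13.60 × (1/n_f² − 1/n_i²), so 1/n_f² − 1/n_i² = 0.1875.
With n_f = 2: 1/n_i² = 1/4 − 0.1875 = 0.06251, so n_i ≈ 4.00.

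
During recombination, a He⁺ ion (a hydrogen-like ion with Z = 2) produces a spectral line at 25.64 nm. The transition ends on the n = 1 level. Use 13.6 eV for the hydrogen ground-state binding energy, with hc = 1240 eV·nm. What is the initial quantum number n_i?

n_i = 3

The photon energy is ΔE = hc/λ = 1240 / 25.64 = 48.36 eV.
With Z = 2, ΔE = 54.40 × (1/n_f² − 1/n_i²), so 1/n_f² − 1/n_i² = 0.8890.
With n_f = 1: 1/n_i² = 1/1 − 0.8890 = 0.1110, so n_i ≈ 3.00.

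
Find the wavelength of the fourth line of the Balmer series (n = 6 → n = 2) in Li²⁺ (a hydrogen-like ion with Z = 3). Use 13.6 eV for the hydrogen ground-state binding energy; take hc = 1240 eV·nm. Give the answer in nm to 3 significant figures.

45.6 nm

The Balmer series terminates on n_f = 2; the fourth line has n_i = 2+4 = 6.
ΔE = 122.4 × (1/2² − 1/6²) = 27.20 eV.
λ = 1240 / 27.20 = 45.6 nm.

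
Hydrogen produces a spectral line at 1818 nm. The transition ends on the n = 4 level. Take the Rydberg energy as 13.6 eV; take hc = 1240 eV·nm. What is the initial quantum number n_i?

The photon energy is ΔE = hc/λ = 1240 / 1818 = 0.6821 eV.
With Z = 1, ΔE = 13.60 × (1/n_f² − 1/n_i²), so 1/n_f² − 1/n_i² = 0.05015.
With n_f = 4: 1/n_i² = 1/16 − 0.05015 = 0.01235, so n_i ≈ 9.00.

n_i = 9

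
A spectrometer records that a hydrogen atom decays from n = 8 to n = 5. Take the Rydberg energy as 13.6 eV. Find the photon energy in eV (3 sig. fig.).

E_8 = −13.60/64 = −0.2125 eV and E_5 = −13.60/25 = −0.5440 eV.
The photon energy is |E_8 − E_5| = 0.332 eV.

0.332 eV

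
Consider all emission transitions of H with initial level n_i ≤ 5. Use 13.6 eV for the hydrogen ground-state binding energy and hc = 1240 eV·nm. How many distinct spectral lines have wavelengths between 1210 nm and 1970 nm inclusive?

2

Enumerate all n_i → n_f pairs with 1 ≤ n_f < n_i ≤ 5 and compute λ = 1240 / [13.6·1·(1/n_f² − 1/n_i²)].
Lines falling in [1210, 1970] nm: 5→3 (1282 nm), 4→3 (1876 nm).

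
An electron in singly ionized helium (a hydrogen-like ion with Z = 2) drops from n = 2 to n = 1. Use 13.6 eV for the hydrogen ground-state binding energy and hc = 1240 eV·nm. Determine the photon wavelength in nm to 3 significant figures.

30.4 nm

For Z = 2 the level energies scale as Z², so the effective Rydberg energy is 13.6 × 4 = 54.40 eV.
ΔE = 54.40 × (1/1² − 1/2²) = 54.40 × 0.7500 = 40.80 eV.
λ = hc/ΔE = 1240 / 40.80 = 30.4 nm.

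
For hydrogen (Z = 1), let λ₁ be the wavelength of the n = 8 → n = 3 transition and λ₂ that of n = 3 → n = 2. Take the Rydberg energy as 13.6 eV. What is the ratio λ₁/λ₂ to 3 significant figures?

1.45

λ ∝ 1/ΔE ∝ 1/(1/n_f² − 1/n_i²), and the Z² and hc factors cancel in the ratio.
λ₁/λ₂ = (1/2² − 1/3²)/(1/3² − 1/8²) = 0.1389/0.09549 = 1.45.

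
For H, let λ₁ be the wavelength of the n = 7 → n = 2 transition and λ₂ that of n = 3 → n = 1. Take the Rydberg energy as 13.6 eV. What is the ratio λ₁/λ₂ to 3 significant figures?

3.87

λ ∝ 1/ΔE ∝ 1/(1/n_f² − 1/n_i²), and the Z² and hc factors cancel in the ratio.
λ₁/λ₂ = (1/1² − 1/3²)/(1/2² − 1/7²) = 0.8889/0.2296 = 3.87.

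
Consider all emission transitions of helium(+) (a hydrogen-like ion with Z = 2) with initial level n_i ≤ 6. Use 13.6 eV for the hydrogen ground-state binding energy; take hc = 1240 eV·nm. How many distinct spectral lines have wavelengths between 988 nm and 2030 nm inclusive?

Enumerate all n_i → n_f pairs with 1 ≤ n_f < n_i ≤ 6 and compute λ = 1240 / [13.6·4·(1/n_f² − 1/n_i²)].
Lines falling in [988, 2030] nm: 5→4 (1013 nm), 6→5 (1865 nm).

2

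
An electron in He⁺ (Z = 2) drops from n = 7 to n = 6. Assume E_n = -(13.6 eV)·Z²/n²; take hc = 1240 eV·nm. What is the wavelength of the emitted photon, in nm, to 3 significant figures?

3090 nm

For Z = 2 the level energies scale as Z², so the effective Rydberg energy is 13.6 × 4 = 54.40 eV.
ΔE = 54.40 × (1/6² − 1/7²) = 54.40 × 0.007370 = 0.4009 eV.
λ = hc/ΔE = 1240 / 0.4009 = 3090 nm.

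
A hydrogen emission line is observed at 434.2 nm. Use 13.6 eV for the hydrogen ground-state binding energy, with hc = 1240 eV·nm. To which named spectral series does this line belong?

ΔE = 1240/434.2 = 2.856 eV.
This matches 13.6 × (1/2² − 1/5²), so n_f = 2: the Balmer series.

Balmer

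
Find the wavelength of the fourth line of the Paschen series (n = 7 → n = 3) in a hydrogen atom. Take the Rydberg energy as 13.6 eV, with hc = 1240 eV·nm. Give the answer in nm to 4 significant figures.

1005 nm

The Paschen series terminates on n_f = 3; the fourth line has n_i = 3+4 = 7.
ΔE = 13.60 × (1/3² − 1/7²) = 1.234 eV.
λ = 1240 / 1.234 = 1005 nm.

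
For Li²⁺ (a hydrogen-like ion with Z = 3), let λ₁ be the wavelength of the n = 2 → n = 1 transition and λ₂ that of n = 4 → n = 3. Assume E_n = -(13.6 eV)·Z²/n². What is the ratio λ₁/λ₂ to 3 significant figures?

λ ∝ 1/ΔE ∝ 1/(1/n_f² − 1/n_i²), and the Z² and hc factors cancel in the ratio.
λ₁/λ₂ = (1/3² − 1/4²)/(1/1² − 1/2²) = 0.04861/0.7500 = 0.0648.

0.0648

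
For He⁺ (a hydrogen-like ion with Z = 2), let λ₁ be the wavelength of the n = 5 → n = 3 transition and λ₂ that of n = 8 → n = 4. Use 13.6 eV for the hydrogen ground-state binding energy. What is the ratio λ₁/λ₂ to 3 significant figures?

λ ∝ 1/ΔE ∝ 1/(1/n_f² − 1/n_i²), and the Z² and hc factors cancel in the ratio.
λ₁/λ₂ = (1/4² − 1/8²)/(1/3² − 1/5²) = 0.04688/0.07111 = 0.659.

0.659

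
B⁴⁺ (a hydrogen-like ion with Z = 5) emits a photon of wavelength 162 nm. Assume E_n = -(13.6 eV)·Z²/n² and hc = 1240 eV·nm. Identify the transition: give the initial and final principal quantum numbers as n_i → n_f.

The photon energy is ΔE = hc/λ = 1240 / 162 = 7.654 eV.
With Z = 5, ΔE = 340.0 × (1/n_f² − 1/n_i²), so 1/n_f² − 1/n_i² = 0.02251.
Trying n_f = 4 gives 1/n_i² = 0.03999, i.e. n_i ≈ 5; this pair matches.

n_i = 5, n_f = 4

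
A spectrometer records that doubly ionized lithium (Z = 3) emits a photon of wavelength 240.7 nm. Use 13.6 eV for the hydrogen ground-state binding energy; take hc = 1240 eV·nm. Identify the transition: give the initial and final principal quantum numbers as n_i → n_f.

n_i = 7, n_f = 4

The photon energy is ΔE = hc/λ = 1240 / 240.7 = 5.152 eV.
With Z = 3, ΔE = 122.4 × (1/n_f² − 1/n_i²), so 1/n_f² − 1/n_i² = 0.04209.
Trying n_f = 4 gives 1/n_i² = 0.02041, i.e. n_i ≈ 7; this pair matches.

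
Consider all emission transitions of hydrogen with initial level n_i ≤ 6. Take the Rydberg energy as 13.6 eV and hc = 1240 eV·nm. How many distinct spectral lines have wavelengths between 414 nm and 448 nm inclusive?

Enumerate all n_i → n_f pairs with 1 ≤ n_f < n_i ≤ 6 and compute λ = 1240 / [13.6·1·(1/n_f² − 1/n_i²)].
Lines falling in [414, 448] nm: 5→2 (434.2 nm).

1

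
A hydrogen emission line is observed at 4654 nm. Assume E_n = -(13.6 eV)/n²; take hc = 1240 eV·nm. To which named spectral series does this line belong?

ΔE = 1240/4654 = 0.2664 eV.
This matches 13.6 × (1/5² − 1/7²), so n_f = 5: the Pfund series.

Pfund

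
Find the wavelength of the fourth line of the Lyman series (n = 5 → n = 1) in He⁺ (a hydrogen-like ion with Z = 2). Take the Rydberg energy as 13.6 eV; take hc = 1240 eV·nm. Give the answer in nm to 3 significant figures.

The Lyman series terminates on n_f = 1; the fourth line has n_i = 1+4 = 5.
ΔE = 54.40 × (1/1² − 1/5²) = 52.22 eV.
λ = 1240 / 52.22 = 23.7 nm.

23.7 nm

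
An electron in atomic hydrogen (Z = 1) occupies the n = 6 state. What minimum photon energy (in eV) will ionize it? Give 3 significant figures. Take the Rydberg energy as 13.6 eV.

0.378 eV

E_6 = −13.60/36 = −0.378 eV, so ionization (to E = 0) requires 0.378 eV.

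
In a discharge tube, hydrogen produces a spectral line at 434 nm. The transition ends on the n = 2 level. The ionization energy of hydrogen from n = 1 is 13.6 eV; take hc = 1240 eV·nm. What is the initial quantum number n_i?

n_i = 5

The photon energy is ΔE = hc/λ = 1240 / 434 = 2.857 eV.
With Z = 1, ΔE = 13.60 × (1/n_f² − 1/n_i²), so 1/n_f² − 1/n_i² = 0.2101.
With n_f = 2: 1/n_i² = 1/4 − 0.2101 = 0.03992, so n_i ≈ 5.01.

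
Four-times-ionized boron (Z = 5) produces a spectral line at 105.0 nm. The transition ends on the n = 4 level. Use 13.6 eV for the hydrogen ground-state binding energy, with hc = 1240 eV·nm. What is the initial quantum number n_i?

n_i = 6

The photon energy is ΔE = hc/λ = 1240 / 105.0 = 11.81 eV.
With Z = 5, ΔE = 340.0 × (1/n_f² − 1/n_i²), so 1/n_f² − 1/n_i² = 0.03473.
With n_f = 4: 1/n_i² = 1/16 − 0.03473 = 0.02777, so n_i ≈ 6.00.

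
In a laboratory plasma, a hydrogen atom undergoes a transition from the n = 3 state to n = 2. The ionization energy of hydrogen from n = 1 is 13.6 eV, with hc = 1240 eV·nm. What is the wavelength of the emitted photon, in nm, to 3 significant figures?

656 nm

ΔE = 13.60 × (1/2² − 1/3²) = 13.60 × 0.1389 = 1.889 eV.
λ = hc/ΔE = 1240 / 1.889 = 656 nm.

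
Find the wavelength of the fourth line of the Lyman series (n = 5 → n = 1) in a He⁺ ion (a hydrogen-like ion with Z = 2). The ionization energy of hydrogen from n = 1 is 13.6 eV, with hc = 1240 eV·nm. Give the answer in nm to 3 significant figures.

23.7 nm

The Lyman series terminates on n_f = 1; the fourth line has n_i = 1+4 = 5.
ΔE = 54.40 × (1/1² − 1/5²) = 52.22 eV.
λ = 1240 / 52.22 = 23.7 nm.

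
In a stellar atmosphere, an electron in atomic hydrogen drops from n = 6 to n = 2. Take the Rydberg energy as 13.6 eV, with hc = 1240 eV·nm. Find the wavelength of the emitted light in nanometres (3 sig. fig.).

ΔE = 13.60 × (1/2² − 1/6²) = 13.60 × 0.2222 = 3.022 eV.
λ = hc/ΔE = 1240 / 3.022 = 410 nm.

410 nm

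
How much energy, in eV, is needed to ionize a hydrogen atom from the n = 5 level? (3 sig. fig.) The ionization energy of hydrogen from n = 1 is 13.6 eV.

E_5 = −13.60/25 = −0.544 eV, so ionization (to E = 0) requires 0.544 eV.

0.544 eV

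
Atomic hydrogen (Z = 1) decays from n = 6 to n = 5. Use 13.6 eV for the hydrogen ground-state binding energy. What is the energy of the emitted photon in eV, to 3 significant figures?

0.166 eV

E_6 = −13.60/36 = −0.3778 eV and E_5 = −13.60/25 = −0.5440 eV.
The photon energy is |E_6 − E_5| = 0.166 eV.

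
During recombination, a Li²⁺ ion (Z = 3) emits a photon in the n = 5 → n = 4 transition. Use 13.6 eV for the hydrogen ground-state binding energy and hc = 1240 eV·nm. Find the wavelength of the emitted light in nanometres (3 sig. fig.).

450 nm

For Z = 3 the level energies scale as Z², so the effective Rydberg energy is 13.6 × 9 = 122.4 eV.
ΔE = 122.4 × (1/4² − 1/5²) = 122.4 × 0.02250 = 2.754 eV.
λ = hc/ΔE = 1240 / 2.754 = 450 nm.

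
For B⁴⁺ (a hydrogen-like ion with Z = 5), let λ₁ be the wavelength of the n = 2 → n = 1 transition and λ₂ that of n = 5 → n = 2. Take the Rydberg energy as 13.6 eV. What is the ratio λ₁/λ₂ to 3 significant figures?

0.280

λ ∝ 1/ΔE ∝ 1/(1/n_f² − 1/n_i²), and the Z² and hc factors cancel in the ratio.
λ₁/λ₂ = (1/2² − 1/5²)/(1/1² − 1/2²) = 0.2100/0.7500 = 0.280.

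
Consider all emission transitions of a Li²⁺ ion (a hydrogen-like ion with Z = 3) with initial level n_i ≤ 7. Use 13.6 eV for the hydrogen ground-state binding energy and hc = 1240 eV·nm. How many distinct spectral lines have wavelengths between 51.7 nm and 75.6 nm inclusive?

2

Enumerate all n_i → n_f pairs with 1 ≤ n_f < n_i ≤ 7 and compute λ = 1240 / [13.6·9·(1/n_f² − 1/n_i²)].
Lines falling in [51.7, 75.6] nm: 4→2 (54.03 nm), 3→2 (72.94 nm).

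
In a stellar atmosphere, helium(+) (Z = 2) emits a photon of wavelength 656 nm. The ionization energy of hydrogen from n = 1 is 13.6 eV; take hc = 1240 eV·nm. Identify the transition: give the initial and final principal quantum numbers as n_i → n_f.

n_i = 6, n_f = 4

The photon energy is ΔE = hc/λ = 1240 / 656 = 1.890 eV.
With Z = 2, ΔE = 54.40 × (1/n_f² − 1/n_i²), so 1/n_f² − 1/n_i² = 0.03475.
Trying n_f = 4 gives 1/n_i² = 0.02775, i.e. n_i ≈ 6; this pair matches.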